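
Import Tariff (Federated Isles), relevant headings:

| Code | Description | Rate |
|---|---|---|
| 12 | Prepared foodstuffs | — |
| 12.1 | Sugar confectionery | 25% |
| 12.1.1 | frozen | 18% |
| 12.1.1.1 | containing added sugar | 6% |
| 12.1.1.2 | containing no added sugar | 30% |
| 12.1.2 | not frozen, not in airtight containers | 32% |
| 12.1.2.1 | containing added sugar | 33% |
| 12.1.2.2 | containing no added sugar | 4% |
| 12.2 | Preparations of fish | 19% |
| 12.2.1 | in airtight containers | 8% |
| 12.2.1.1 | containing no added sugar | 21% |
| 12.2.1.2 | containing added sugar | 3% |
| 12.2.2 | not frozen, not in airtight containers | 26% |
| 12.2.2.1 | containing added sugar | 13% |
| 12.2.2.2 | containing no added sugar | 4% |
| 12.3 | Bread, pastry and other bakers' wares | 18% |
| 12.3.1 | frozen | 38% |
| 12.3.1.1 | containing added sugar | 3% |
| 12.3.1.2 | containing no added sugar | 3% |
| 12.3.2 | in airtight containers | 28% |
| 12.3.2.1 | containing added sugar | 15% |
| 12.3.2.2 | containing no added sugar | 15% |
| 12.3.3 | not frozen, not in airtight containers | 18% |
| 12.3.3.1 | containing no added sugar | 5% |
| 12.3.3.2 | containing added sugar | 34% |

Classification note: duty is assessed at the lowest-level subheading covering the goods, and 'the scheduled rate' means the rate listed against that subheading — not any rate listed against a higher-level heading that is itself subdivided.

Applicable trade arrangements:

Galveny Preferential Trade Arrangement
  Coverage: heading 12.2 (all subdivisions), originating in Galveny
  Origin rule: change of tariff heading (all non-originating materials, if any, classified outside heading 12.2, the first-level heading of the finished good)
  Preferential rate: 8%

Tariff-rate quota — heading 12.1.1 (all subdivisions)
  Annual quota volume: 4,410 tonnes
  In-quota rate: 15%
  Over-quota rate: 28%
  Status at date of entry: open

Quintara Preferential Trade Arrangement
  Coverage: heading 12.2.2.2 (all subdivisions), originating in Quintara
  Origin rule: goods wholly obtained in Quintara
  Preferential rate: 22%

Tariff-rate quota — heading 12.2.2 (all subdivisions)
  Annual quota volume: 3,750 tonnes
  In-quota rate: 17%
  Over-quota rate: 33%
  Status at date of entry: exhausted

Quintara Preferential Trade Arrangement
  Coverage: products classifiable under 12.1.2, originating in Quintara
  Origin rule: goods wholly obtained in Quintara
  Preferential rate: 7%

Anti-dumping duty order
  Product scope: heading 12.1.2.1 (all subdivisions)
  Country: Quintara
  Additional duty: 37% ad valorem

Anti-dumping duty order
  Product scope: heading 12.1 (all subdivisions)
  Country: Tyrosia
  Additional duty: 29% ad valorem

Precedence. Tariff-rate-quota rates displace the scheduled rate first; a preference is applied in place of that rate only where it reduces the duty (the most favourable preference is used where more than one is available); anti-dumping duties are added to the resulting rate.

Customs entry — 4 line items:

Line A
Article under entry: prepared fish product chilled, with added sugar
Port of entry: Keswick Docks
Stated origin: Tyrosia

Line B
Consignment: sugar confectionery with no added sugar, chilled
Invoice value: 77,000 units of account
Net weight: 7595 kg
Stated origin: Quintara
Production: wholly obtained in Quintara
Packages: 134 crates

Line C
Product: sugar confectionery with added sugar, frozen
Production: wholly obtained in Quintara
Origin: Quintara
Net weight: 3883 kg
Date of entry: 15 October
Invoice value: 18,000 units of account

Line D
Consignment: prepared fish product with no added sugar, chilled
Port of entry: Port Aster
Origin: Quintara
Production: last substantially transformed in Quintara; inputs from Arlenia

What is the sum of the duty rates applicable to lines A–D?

Line A: prepared fish product → 12.2; chilled → 12.2.2; with added sugar → 12.2.2.1. Scheduled 13%. quota on 12.2.2 exhausted → over-quota 33%. → 33%.
Line B: sugar confectionery → 12.1; chilled → 12.1.2; with no added sugar → 12.1.2.2. Scheduled 4%. Quintara agreement on 12.2.2.2: 12.1.2.2 not covered; Quintara agreement on 12.1.2: wholly obtained → 7% available; preference 7% not lower than 4% → no reduction. → 4%.
Line C: sugar confectionery → 12.1; frozen → 12.1.1; with added sugar → 12.1.1.1. Scheduled 6%. quota on 12.1.1 open → in-quota 15%; Quintara agreement on 12.2.2.2: 12.1.1.1 not covered; Quintara agreement on 12.1.2: 12.1.1.1 not covered. → 15%.
Line D: prepared fish product → 12.2; chilled → 12.2.2; with no added sugar → 12.2.2.2. Scheduled 4%. quota on 12.2.2 exhausted → over-quota 33%; Quintara agreement on 12.2.2.2: not wholly obtained; Quintara agreement on 12.1.2: 12.2.2.2 not covered. → 33%.
Sum: 33% + 4% + 15% + 33% = 85%.

85%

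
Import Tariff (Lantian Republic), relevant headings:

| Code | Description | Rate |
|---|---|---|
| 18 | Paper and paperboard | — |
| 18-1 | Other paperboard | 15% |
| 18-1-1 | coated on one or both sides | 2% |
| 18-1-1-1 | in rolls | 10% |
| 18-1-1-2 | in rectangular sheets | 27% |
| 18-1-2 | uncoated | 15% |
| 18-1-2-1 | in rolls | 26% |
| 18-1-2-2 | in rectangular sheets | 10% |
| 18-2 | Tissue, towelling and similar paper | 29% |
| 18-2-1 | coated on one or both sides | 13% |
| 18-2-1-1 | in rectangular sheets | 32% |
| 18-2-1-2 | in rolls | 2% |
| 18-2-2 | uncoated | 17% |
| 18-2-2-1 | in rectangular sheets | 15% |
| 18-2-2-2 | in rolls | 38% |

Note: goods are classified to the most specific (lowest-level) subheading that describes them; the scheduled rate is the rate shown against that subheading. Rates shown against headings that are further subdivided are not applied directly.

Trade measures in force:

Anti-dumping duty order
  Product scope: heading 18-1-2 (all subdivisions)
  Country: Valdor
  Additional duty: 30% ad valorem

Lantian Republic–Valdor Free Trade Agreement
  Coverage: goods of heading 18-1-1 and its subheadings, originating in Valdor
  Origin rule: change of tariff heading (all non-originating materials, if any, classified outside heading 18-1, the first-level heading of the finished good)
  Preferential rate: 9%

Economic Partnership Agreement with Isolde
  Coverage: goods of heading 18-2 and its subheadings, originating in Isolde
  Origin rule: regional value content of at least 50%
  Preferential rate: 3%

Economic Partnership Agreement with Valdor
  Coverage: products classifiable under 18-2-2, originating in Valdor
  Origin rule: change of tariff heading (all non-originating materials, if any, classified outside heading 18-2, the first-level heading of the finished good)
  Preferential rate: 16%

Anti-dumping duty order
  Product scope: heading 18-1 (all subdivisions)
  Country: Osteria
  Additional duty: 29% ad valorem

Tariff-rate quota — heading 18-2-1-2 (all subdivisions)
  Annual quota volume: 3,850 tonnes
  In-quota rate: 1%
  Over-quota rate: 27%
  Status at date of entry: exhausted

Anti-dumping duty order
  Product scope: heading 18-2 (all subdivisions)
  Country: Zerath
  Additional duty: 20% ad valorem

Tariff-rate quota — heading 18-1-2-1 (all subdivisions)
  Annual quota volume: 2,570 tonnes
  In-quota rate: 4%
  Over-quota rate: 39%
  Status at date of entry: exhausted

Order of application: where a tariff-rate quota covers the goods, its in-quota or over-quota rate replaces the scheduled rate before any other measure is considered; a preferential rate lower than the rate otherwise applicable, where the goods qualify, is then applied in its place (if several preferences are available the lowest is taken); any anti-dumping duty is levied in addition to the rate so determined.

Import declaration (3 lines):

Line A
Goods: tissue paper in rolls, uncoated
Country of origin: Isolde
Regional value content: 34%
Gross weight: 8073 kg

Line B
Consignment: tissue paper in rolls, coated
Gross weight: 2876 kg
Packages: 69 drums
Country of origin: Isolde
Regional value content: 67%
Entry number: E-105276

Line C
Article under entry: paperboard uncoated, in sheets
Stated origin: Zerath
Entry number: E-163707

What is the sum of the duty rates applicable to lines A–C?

51%

Line A: tissue paper → 18-2; uncoated → 18-2-2; in rolls → 18-2-2-2. Scheduled 38%. Isolde agreement on 18-2: RVC < 50%. → 38%.
Line B: tissue paper → 18-2; coated → 18-2-1; in rolls → 18-2-1-2. Scheduled 2%. quota on 18-2-1-2 exhausted → over-quota 27%; Isolde agreement on 18-2: RVC ≥ 50% → 3% available; preferential 3%. → 3%.
Line C: paperboard → 18-1; uncoated → 18-1-2; in sheets → 18-1-2-2. Scheduled 10%. No special measure applies. → 10%.
Sum: 38% + 3% + 10% = 51%.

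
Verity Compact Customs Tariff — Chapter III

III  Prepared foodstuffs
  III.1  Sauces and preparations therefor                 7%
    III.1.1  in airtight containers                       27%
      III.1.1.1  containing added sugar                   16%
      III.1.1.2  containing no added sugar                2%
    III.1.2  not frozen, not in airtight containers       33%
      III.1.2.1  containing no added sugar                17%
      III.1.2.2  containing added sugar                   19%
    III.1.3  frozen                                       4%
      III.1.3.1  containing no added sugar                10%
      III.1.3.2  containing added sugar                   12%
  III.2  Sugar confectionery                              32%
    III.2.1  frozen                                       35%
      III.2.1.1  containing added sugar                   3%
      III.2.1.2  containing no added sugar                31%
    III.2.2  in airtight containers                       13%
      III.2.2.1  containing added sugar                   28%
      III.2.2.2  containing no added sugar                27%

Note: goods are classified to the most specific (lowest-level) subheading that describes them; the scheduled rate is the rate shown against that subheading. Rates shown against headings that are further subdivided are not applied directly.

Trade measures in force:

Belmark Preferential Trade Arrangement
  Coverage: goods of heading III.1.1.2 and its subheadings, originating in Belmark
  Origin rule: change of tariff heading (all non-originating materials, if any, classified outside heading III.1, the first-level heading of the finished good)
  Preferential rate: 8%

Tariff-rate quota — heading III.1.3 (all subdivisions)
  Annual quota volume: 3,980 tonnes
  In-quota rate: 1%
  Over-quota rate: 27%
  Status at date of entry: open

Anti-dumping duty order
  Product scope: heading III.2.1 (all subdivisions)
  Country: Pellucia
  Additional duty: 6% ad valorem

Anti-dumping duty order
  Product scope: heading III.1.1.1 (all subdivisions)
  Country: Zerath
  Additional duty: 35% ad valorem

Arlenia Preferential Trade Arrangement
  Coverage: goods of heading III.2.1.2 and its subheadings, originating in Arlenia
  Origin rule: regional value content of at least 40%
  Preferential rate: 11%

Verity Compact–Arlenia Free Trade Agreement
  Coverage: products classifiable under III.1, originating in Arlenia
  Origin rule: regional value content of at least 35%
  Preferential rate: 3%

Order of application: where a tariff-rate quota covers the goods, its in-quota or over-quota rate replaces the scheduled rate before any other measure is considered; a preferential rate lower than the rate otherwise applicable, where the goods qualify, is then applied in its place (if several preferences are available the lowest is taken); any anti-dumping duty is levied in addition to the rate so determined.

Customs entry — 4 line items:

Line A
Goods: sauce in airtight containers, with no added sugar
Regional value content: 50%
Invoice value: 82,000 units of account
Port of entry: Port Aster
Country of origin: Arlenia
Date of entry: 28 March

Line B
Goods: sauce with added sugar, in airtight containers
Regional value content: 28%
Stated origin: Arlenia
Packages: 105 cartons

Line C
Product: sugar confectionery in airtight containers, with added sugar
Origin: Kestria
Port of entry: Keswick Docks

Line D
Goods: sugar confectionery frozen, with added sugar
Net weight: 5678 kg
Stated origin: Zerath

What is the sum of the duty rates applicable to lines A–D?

Line A: sauce → III.1; in airtight containers → III.1.1; with no added sugar → III.1.1.2. Scheduled 2%. Arlenia agreement on III.2.1.2: III.1.1.2 not covered; Arlenia agreement on III.1: RVC ≥ 35% → 3% available; preference 3% not lower than 2% → no reduction. → 2%.
Line B: sauce → III.1; in airtight containers → III.1.1; with added sugar → III.1.1.1. Scheduled 16%. Arlenia agreement on III.2.1.2: III.1.1.1 not covered; Arlenia agreement on III.1: RVC < 35%. → 16%.
Line C: sugar confectionery → III.2; in airtight containers → III.2.2; with added sugar → III.2.2.1. Scheduled 28%. No special measure applies. → 28%.
Line D: sugar confectionery → III.2; frozen → III.2.1; with added sugar → III.2.1.1. Scheduled 3%. No special measure applies. → 3%.
Sum: 2% + 16% + 28% + 3% = 49%.

49%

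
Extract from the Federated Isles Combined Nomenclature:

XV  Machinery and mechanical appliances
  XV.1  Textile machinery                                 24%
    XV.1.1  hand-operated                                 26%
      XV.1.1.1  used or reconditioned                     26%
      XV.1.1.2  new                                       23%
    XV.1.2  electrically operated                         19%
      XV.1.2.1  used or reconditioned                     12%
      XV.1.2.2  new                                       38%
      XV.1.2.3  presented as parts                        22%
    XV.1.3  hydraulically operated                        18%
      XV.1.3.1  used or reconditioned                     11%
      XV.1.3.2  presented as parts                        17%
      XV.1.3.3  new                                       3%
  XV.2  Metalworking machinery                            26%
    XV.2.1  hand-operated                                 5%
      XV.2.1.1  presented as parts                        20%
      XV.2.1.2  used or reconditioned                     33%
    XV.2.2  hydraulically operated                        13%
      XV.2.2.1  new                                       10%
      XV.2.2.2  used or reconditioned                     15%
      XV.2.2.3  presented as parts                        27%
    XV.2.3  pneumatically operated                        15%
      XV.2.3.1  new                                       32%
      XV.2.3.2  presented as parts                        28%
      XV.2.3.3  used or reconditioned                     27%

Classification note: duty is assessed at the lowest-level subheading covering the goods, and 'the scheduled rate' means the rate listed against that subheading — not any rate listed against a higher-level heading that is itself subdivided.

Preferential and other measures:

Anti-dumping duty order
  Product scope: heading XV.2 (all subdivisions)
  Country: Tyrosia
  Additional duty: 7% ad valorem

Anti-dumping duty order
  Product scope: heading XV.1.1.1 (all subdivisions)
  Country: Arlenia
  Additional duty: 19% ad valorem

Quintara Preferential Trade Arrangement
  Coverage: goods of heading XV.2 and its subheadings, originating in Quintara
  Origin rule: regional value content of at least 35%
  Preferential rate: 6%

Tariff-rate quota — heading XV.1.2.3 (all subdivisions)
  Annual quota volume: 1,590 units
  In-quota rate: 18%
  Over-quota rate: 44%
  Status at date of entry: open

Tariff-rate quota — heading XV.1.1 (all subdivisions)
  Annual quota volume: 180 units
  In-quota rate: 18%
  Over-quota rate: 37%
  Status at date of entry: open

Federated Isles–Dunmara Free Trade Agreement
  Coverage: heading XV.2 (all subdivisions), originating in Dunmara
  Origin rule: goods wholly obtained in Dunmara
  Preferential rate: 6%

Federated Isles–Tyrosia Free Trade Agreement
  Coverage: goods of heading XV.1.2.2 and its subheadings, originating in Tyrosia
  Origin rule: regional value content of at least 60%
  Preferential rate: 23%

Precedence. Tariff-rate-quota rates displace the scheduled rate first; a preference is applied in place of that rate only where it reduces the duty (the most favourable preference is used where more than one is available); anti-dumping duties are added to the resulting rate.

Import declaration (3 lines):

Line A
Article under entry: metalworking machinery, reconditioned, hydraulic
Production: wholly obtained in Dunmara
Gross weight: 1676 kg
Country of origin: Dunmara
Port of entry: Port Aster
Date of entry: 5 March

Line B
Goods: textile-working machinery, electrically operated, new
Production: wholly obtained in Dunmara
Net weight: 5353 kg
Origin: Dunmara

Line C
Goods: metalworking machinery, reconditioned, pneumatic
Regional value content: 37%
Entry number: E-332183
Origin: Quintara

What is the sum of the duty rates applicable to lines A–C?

50%

Line A: metalworking → XV.2; hydraulic → XV.2.2; reconditioned → XV.2.2.2. Scheduled 15%. Dunmara agreement on XV.2: wholly obtained → 6% available; preferential 6%. → 6%.
Line B: textile-working → XV.1; electrically operated → XV.1.2; new → XV.1.2.2. Scheduled 38%. Dunmara agreement on XV.2: XV.1.2.2 not covered. → 38%.
Line C: metalworking → XV.2; pneumatic → XV.2.3; reconditioned → XV.2.3.3. Scheduled 27%. Quintara agreement on XV.2: RVC ≥ 35% → 6% available; preferential 6%. → 6%.
Sum: 6% + 38% + 6% = 50%.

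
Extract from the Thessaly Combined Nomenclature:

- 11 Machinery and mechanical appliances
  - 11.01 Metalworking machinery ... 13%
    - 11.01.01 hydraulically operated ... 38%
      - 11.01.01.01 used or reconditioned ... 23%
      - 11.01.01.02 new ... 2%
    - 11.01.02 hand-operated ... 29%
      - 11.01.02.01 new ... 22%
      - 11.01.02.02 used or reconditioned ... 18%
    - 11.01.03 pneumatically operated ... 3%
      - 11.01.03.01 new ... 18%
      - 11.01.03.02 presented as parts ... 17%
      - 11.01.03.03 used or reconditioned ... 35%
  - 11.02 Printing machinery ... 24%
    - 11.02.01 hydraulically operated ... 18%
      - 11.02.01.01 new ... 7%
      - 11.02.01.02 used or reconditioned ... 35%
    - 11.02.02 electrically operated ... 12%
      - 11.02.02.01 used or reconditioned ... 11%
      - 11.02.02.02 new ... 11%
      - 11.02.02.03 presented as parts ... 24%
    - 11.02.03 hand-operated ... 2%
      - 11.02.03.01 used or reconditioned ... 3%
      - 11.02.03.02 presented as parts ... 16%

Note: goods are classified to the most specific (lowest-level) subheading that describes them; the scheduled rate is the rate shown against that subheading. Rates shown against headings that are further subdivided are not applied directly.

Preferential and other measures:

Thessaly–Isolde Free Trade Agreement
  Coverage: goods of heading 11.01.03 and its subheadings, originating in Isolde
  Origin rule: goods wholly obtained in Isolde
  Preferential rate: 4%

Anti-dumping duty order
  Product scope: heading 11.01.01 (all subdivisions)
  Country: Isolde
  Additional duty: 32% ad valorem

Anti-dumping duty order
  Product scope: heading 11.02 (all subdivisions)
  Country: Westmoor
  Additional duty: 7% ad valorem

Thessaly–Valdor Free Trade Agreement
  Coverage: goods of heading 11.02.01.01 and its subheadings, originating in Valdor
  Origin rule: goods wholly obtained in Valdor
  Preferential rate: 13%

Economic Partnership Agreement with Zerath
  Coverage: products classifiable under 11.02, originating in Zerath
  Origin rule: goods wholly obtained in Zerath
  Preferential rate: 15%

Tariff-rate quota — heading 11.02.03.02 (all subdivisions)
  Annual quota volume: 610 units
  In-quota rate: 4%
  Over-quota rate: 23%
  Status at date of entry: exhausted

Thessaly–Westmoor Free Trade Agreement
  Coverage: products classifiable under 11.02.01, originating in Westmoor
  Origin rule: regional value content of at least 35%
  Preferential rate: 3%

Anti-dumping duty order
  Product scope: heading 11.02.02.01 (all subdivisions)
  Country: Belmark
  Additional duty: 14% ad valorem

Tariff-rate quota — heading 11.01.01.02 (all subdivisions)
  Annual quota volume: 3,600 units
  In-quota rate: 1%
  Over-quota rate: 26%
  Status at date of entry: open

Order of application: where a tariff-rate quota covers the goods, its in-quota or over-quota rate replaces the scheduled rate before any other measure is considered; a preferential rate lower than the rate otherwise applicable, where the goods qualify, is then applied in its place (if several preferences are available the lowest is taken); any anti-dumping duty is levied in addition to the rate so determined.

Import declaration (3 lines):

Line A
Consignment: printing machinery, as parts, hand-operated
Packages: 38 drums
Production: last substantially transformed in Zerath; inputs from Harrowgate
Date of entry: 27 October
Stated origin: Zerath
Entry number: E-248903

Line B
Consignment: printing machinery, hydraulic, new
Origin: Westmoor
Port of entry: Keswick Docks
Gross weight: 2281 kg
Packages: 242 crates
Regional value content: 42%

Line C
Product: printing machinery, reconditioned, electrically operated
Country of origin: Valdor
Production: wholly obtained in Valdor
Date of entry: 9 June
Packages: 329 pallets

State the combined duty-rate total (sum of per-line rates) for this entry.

Line A: printing → 11.02; hand-operated → 11.02.03; as parts → 11.02.03.02. Scheduled 16%. quota on 11.02.03.02 exhausted → over-quota 23%; Zerath agreement on 11.02: not wholly obtained. → 23%.
Line B: printing → 11.02; hydraulic → 11.02.01; new → 11.02.01.01. Scheduled 7%. Westmoor agreement on 11.02.01: RVC ≥ 35% → 3% available; preferential 3%; anti-dumping (Westmoor, 11.02): +7%; total 3% + 7% = 10%. → 10%.
Line C: printing → 11.02; electrically operated → 11.02.02; reconditioned → 11.02.02.01. Scheduled 11%. Valdor agreement on 11.02.01.01: 11.02.02.01 not covered. → 11%.
Sum: 23% + 10% + 11% = 44%.

44%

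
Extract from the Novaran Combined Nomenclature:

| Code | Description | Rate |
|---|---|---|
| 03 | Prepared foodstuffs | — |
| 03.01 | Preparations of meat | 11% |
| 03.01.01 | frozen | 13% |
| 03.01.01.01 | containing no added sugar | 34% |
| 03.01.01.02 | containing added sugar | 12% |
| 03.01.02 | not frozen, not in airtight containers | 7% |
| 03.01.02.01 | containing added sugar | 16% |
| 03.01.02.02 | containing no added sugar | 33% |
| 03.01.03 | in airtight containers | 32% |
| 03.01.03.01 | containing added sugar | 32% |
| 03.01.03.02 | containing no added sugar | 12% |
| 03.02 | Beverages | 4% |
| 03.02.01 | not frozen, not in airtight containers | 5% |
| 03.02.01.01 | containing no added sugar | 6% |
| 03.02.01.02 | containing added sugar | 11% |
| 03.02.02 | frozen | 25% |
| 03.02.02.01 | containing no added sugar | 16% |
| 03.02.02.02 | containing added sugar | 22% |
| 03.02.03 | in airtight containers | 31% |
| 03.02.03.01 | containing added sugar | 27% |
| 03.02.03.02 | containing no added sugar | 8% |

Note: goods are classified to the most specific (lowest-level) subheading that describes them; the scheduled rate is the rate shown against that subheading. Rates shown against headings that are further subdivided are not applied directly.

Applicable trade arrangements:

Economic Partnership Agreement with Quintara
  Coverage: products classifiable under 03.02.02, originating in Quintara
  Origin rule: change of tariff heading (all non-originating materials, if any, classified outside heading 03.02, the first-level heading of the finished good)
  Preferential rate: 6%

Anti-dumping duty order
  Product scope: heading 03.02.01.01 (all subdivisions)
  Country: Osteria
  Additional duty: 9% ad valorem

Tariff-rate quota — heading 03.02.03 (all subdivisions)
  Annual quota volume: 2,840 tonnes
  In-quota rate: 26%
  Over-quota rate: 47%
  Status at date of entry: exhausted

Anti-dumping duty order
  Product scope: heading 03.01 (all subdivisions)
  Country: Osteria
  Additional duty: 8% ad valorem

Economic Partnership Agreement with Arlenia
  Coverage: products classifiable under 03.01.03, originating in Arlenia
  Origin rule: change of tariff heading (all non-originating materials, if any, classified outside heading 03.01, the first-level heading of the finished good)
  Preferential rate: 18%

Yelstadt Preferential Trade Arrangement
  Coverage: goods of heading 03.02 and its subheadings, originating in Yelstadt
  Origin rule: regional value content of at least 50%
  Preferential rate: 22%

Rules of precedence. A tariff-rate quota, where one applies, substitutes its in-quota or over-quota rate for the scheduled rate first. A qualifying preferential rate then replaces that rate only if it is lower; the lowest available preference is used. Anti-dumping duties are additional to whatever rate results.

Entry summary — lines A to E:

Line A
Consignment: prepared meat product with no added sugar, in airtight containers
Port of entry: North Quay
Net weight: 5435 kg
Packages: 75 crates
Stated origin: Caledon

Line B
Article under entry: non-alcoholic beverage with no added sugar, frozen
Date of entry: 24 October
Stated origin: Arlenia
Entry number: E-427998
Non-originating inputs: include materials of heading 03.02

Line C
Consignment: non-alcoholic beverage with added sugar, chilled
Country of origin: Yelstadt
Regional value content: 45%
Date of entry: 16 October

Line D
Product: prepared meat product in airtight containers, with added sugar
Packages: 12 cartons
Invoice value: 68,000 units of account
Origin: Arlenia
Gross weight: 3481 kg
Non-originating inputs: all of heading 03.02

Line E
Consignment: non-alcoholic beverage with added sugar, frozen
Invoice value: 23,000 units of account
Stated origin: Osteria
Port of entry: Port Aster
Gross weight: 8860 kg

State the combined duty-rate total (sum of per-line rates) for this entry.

79%

Line A: prepared meat product → 03.01; in airtight containers → 03.01.03; with no added sugar → 03.01.03.02. Scheduled 12%. No special measure applies. → 12%.
Line B: non-alcoholic beverage → 03.02; frozen → 03.02.02; with no added sugar → 03.02.02.01. Scheduled 16%. Arlenia agreement on 03.01.03: 03.02.02.01 not covered. → 16%.
Line C: non-alcoholic beverage → 03.02; chilled → 03.02.01; with added sugar → 03.02.01.02. Scheduled 11%. Yelstadt agreement on 03.02: RVC < 50%. → 11%.
Line D: prepared meat product → 03.01; in airtight containers → 03.01.03; with added sugar → 03.01.03.01. Scheduled 32%. Arlenia agreement on 03.01.03: CTH met → 18% available; preferential 18%. → 18%.
Line E: non-alcoholic beverage → 03.02; frozen → 03.02.02; with added sugar → 03.02.02.02. Scheduled 22%. No special measure applies. → 22%.
Sum: 12% + 16% + 11% + 18% + 22% = 79%.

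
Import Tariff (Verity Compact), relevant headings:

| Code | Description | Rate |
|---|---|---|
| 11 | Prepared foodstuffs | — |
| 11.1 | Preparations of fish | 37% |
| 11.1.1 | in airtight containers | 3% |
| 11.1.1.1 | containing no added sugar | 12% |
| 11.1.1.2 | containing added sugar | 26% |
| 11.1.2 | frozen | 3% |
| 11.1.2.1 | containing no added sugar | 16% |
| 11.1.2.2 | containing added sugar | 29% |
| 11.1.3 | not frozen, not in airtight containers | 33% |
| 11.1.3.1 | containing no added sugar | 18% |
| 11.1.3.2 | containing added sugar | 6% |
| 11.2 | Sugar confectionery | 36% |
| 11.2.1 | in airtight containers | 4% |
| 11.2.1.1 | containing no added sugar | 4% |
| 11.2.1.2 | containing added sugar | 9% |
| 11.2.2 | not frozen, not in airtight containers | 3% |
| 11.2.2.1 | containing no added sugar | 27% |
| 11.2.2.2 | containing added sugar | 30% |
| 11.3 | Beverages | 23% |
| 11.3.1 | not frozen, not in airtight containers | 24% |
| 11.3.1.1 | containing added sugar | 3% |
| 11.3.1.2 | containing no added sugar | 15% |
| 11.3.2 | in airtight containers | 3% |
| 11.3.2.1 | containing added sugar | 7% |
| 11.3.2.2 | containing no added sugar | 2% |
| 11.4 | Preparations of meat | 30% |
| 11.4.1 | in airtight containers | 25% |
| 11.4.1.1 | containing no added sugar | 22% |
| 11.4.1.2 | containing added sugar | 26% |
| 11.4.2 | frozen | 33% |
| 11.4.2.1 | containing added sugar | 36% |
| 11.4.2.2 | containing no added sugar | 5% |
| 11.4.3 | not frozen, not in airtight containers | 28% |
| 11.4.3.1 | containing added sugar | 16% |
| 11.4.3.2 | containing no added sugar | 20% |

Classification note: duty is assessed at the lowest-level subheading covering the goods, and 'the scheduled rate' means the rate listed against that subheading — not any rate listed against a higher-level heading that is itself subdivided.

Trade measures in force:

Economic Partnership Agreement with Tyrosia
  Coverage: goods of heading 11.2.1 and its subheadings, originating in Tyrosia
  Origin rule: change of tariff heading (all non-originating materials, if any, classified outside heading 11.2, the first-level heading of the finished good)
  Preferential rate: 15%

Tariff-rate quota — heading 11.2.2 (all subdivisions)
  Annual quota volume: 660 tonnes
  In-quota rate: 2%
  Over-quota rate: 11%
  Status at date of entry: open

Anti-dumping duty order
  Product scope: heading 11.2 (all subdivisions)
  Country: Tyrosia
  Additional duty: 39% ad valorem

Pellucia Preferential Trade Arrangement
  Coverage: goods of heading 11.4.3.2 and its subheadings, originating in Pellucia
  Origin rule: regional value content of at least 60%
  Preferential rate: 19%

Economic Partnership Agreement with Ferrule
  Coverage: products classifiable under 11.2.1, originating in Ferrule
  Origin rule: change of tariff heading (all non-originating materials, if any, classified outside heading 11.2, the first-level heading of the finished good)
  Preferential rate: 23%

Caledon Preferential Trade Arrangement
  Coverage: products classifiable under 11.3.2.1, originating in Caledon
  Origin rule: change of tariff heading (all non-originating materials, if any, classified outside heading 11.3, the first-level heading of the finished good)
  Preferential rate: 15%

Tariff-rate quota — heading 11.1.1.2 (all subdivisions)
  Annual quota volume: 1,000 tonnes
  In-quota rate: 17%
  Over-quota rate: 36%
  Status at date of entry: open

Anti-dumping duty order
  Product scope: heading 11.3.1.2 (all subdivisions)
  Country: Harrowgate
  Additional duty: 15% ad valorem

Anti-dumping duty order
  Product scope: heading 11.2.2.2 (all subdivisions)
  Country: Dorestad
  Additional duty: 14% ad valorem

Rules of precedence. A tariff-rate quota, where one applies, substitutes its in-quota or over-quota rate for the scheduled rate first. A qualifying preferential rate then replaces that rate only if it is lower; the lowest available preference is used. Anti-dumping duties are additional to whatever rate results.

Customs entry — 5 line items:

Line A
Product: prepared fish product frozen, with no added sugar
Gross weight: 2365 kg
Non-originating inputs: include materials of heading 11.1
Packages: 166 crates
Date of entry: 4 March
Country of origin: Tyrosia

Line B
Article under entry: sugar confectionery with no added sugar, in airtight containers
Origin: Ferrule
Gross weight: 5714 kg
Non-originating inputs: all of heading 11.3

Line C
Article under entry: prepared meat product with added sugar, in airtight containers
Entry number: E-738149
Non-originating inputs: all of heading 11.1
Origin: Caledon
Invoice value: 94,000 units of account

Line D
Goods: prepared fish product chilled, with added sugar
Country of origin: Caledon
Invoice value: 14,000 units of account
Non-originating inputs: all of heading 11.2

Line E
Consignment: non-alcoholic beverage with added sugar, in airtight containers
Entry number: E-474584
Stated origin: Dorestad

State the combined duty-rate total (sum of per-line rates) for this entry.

Line A: prepared fish product → 11.1; frozen → 11.1.2; with no added sugar → 11.1.2.1. Scheduled 16%. Tyrosia agreement on 11.2.1: 11.1.2.1 not covered. → 16%.
Line B: sugar confectionery → 11.2; in airtight containers → 11.2.1; with no added sugar → 11.2.1.1. Scheduled 4%. Ferrule agreement on 11.2.1: CTH met → 23% available; preference 23% not lower than 4% → no reduction. → 4%.
Line C: prepared meat product → 11.4; in airtight containers → 11.4.1; with added sugar → 11.4.1.2. Scheduled 26%. Caledon agreement on 11.3.2.1: 11.4.1.2 not covered. → 26%.
Line D: prepared fish product → 11.1; chilled → 11.1.3; with added sugar → 11.1.3.2. Scheduled 6%. Caledon agreement on 11.3.2.1: 11.1.3.2 not covered. → 6%.
Line E: non-alcoholic beverage → 11.3; in airtight containers → 11.3.2; with added sugar → 11.3.2.1. Scheduled 7%. No special measure applies. → 7%.
Sum: 16% + 4% + 26% + 6% + 7% = 59%.

59%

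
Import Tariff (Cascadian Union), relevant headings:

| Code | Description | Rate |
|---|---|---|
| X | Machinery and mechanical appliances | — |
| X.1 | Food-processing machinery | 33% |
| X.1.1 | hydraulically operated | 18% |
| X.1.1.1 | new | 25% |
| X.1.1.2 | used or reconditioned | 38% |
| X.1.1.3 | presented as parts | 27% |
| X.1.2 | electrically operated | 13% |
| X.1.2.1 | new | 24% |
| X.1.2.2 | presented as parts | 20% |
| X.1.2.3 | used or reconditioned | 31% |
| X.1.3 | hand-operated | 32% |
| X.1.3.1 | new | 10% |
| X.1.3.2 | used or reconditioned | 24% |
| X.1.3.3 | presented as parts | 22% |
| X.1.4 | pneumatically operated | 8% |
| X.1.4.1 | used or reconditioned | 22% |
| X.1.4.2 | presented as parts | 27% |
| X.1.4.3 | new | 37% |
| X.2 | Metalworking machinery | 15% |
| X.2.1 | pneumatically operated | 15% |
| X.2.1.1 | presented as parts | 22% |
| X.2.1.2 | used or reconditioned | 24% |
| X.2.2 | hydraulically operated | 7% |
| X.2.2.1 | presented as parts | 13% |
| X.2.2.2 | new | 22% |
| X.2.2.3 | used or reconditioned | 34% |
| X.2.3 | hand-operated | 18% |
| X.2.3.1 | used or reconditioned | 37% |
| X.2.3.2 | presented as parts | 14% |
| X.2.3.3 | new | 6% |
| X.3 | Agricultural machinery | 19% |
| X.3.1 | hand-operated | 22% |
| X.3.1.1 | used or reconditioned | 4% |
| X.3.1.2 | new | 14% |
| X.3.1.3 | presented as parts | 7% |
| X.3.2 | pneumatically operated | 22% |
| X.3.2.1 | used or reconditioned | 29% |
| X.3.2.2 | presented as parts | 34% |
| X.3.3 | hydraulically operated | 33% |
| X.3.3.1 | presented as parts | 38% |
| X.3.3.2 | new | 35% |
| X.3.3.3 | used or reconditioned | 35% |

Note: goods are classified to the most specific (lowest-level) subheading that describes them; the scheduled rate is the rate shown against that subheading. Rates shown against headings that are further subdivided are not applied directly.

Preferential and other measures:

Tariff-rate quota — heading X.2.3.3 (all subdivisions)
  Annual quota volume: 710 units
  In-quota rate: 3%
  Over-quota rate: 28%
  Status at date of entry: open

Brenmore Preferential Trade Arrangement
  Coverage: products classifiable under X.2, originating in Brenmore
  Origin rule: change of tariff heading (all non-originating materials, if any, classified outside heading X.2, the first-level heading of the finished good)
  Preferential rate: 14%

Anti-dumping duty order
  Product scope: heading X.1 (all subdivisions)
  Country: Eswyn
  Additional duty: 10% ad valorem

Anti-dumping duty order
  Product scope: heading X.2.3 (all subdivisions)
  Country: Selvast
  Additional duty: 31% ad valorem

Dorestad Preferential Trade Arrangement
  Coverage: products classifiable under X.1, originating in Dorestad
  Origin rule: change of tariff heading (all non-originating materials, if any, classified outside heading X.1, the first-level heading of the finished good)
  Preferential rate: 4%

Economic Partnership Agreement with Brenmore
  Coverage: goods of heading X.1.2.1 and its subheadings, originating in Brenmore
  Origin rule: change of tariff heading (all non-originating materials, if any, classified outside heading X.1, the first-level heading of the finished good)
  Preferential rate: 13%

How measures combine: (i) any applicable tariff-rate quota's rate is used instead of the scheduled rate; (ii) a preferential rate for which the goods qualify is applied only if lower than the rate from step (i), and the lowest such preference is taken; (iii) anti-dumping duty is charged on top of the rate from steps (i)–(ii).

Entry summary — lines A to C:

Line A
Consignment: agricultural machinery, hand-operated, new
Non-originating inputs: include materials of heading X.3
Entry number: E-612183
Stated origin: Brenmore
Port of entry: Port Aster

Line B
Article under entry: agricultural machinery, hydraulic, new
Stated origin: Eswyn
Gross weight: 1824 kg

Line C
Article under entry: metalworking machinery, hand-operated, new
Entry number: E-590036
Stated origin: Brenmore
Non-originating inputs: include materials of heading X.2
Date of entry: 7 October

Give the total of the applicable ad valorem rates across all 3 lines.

Line A: agricultural → X.3; hand-operated → X.3.1; new → X.3.1.2. Scheduled 14%. Brenmore agreement on X.2: X.3.1.2 not covered; Brenmore agreement on X.1.2.1: X.3.1.2 not covered. → 14%.
Line B: agricultural → X.3; hydraulic → X.3.3; new → X.3.3.2. Scheduled 35%. No special measure applies. → 35%.
Line C: metalworking → X.2; hand-operated → X.2.3; new → X.2.3.3. Scheduled 6%. quota on X.2.3.3 open → in-quota 3%; Brenmore agreement on X.2: CTH not met; Brenmore agreement on X.1.2.1: X.2.3.3 not covered. → 3%.
Sum: 14% + 35% + 3% = 52%.

52%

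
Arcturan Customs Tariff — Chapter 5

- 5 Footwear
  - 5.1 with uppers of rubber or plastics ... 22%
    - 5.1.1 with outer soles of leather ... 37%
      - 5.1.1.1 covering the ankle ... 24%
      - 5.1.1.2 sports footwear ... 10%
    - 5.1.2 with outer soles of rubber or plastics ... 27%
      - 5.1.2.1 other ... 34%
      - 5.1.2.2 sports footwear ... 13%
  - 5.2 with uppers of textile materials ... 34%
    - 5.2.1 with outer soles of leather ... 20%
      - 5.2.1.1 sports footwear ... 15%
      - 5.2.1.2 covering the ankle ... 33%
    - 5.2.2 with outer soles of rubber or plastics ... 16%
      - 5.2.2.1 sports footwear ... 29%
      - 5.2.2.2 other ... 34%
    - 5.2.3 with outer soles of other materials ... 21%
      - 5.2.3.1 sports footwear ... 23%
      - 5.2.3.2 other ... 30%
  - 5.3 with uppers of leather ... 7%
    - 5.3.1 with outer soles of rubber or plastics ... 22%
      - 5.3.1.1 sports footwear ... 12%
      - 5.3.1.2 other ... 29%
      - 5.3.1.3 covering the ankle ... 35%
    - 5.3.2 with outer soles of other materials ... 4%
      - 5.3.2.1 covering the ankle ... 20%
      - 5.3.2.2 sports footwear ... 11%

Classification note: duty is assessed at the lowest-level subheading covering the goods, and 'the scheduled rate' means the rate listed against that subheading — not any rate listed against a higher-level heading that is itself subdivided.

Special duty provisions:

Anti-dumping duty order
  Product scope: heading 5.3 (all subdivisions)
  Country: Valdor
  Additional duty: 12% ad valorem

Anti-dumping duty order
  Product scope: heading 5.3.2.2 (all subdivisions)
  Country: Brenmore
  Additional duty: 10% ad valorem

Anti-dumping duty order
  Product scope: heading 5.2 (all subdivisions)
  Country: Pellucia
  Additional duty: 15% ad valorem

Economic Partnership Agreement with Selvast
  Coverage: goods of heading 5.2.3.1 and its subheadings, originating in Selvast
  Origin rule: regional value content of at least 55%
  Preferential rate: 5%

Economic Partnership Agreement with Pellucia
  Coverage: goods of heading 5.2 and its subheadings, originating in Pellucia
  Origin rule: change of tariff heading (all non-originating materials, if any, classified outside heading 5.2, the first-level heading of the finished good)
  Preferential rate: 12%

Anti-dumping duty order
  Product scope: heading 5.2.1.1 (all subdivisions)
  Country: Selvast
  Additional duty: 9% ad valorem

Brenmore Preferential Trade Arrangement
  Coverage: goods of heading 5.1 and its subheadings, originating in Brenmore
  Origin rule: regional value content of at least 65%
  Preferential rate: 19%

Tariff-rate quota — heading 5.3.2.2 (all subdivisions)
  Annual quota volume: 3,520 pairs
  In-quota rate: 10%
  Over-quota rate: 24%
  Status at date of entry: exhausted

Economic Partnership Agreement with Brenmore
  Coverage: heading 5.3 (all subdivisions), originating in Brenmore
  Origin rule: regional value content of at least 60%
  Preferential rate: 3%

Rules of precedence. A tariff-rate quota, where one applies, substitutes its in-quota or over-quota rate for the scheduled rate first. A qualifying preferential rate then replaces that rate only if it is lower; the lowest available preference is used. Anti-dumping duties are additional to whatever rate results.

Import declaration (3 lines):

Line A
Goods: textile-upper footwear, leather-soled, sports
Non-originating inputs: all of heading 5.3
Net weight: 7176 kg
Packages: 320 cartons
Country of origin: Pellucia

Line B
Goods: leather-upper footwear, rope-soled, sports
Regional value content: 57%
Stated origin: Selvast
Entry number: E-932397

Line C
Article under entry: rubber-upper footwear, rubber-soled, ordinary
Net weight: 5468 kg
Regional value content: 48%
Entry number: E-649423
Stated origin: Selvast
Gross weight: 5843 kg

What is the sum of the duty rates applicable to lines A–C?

Line A: textile-upper → 5.2; leather-soled → 5.2.1; sports → 5.2.1.1. Scheduled 15%. Pellucia agreement on 5.2: CTH met → 12% available; preferential 12%; anti-dumping (Pellucia, 5.2): +15%; total 12% + 15% = 27%. → 27%.
Line B: leather-upper → 5.3; rope-soled → 5.3.2; sports → 5.3.2.2. Scheduled 11%. quota on 5.3.2.2 exhausted → over-quota 24%; Selvast agreement on 5.2.3.1: 5.3.2.2 not covered. → 24%.
Line C: rubber-upper → 5.1; rubber-soled → 5.1.2; ordinary → 5.1.2.1. Scheduled 34%. Selvast agreement on 5.2.3.1: 5.1.2.1 not covered. → 34%.
Sum: 27% + 24% + 34% = 85%.

85%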